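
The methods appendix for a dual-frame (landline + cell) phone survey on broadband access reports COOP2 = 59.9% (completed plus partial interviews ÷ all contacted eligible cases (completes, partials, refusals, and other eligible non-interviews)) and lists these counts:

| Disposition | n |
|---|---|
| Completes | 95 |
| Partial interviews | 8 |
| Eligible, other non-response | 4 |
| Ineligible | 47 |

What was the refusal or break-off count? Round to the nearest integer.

Num = 95 + 8 = 103
COOP2 = 103 / D = 0.599
D = 103 / 0.599 = 172.0
Remaining denominator categories sum to 107
refusal or break-off = 172.0 − 107 ≈ 65

65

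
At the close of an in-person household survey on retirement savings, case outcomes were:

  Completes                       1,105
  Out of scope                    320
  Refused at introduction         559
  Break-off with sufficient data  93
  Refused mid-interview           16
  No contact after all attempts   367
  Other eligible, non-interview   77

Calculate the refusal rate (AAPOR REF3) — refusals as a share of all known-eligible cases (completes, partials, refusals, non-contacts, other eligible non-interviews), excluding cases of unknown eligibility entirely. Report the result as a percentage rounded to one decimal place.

25.9%

Refusals = 559 + 16 = 575
Top = 575
Denominator = 1105 + 93 + 575 + 367 + 77 = 2217
REF3 = 575 / 2217 = 0.2594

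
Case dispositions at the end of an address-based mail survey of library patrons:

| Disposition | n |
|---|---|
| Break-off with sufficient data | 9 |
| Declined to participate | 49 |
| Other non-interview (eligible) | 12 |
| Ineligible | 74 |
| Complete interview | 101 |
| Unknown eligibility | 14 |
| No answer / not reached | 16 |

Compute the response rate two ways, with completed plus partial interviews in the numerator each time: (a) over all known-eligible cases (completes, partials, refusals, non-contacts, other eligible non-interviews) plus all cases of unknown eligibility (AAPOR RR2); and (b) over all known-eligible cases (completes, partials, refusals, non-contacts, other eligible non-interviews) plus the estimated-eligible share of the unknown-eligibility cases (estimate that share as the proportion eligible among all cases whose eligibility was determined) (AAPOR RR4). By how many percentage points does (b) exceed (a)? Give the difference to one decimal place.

Numerator = 101 + 9 = 110
Denom = 101 + 9 + 49 + 16 + 12 + 14 = 201
RR2 = 110 / 201 = 0.5473
Determined eligible = 101 + 9 + 49 + 16 + 12 = 187
e = 187 / (187 + 74) = 187 / 261 = 0.7165
e × U = 0.7165 × 14 = 10.03
Denom = 187 + 10.03 = 197.03
RR4 = 110 / 197.03 = 0.5583
Difference = 55.83 − 54.73 = 1.10 percentage points

1.1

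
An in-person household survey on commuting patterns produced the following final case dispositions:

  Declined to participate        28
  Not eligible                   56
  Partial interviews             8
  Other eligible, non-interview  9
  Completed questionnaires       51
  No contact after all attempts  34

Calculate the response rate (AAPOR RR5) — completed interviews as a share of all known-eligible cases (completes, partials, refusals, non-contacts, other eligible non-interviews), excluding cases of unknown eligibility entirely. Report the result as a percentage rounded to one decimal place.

39.2%

Top: 51
Denom: 51 + 8 + 28 + 34 + 9 = 130
RR5 = 51 / 130 = 0.3923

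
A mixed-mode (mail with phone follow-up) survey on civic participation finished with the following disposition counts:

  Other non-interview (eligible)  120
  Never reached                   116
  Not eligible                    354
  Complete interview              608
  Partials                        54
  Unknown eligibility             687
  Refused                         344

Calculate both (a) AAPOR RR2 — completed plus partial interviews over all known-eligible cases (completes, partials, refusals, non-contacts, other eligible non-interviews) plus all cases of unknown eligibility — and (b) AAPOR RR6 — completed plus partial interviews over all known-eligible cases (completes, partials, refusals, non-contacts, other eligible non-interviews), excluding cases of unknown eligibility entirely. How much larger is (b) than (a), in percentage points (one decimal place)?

19.0

Numerator = 608 + 54 = 662
Denom = 608 + 54 + 344 + 116 + 120 + 687 = 1929
RR2 = 662 / 1929 = 0.3432
Denom = 608 + 54 + 344 + 116 + 120 = 1242
RR6 = 662 / 1242 = 0.5330
Difference = 53.30 − 34.32 = 18.98 percentage points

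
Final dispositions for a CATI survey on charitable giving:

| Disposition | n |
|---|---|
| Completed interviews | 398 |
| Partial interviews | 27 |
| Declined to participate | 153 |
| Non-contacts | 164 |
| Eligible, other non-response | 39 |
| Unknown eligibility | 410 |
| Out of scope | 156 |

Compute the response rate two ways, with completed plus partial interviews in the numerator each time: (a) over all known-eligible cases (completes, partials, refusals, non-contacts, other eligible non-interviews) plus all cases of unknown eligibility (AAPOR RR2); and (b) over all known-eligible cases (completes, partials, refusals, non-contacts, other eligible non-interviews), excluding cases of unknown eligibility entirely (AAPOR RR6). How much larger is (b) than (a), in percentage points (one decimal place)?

Numerator → 398 + 27 = 425
Base → 398 + 27 + 153 + 164 + 39 + 410 = 1191
RR2 = 425 / 1191 = 0.3568
Base → 398 + 27 + 153 + 164 + 39 = 781
RR6 = 425 / 781 = 0.5442
Difference = 54.42 − 35.68 = 18.74 percentage points

18.7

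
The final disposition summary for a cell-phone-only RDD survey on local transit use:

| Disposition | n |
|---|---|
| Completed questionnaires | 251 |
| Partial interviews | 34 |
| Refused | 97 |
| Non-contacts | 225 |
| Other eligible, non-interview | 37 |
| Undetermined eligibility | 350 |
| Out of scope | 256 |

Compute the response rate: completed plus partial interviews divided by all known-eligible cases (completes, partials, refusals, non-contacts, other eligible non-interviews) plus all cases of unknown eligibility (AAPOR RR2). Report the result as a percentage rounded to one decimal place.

Numerator = 251 + 34 = 285
Denominator = 251 + 34 + 97 + 225 + 37 + 350 = 994
RR2 = 285 / 994 = 0.2867

28.7%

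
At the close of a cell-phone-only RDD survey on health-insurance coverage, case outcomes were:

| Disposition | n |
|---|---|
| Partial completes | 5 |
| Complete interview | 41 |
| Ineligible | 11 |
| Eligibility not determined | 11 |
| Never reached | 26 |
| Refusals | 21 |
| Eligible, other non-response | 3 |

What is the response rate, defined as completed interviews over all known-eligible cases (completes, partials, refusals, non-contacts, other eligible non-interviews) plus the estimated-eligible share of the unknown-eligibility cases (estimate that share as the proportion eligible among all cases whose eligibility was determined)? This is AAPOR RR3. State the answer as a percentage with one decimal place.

Numerator = 41
Known eligible = 41 + 5 + 21 + 26 + 3 = 96
e = 96 / (96 + 11) = 96 / 107 = 0.8972
Eligible share of unknowns = 0.8972 × 11 = 9.87
Denom = 96 + 9.87 = 105.87
RR3 = 41 / 105.87 = 0.3873

38.7%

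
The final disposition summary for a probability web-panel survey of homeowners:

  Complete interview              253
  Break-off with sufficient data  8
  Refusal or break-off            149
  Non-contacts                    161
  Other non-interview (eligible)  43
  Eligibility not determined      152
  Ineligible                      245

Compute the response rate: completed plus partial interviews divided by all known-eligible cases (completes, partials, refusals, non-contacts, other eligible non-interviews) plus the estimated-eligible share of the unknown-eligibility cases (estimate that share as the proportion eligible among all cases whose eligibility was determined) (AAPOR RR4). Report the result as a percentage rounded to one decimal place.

Numerator: 253 + 8 = 261
Eligible (known): 253 + 8 + 149 + 161 + 43 = 614
e = 614 / (614 + 245) = 614 / 859 = 0.7148
Estimated eligible among unknowns: 0.7148 × 152 = 108.65
Base: 614 + 108.65 = 722.65
RR4 = 261 / 722.65 = 0.3612

36.1%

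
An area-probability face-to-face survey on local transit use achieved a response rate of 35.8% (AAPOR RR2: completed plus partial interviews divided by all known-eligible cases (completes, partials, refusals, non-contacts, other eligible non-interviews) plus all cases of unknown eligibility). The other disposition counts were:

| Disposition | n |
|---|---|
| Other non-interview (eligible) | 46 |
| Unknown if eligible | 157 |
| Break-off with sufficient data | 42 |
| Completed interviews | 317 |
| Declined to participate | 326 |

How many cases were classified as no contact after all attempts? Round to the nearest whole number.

Numerator → 317 + 42 = 359
RR2 = 359 / D = 0.358
D = 359 / 0.358 = 1002.8
Other denominator terms total 888
no contact after all attempts = 1002.8 − 888 ≈ 115

115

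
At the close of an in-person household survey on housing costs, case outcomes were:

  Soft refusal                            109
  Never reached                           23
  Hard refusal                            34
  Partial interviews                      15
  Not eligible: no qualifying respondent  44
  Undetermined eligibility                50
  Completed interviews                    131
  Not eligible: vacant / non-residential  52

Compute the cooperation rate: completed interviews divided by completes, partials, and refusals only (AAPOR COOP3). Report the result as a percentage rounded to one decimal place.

Refusal or break-off = 34 + 109 = 143
Not eligible = 44 + 52 = 96
Top = 131
Base = 131 + 15 + 143 = 289
COOP3 = 131 / 289 = 0.4533

45.3%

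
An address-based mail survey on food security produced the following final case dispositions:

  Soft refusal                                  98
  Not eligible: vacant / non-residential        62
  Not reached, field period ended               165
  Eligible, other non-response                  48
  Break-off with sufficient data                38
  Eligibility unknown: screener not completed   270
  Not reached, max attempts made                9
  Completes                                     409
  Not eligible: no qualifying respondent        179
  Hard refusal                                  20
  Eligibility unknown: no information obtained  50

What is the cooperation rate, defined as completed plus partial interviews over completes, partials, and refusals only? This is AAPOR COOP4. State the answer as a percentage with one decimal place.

Refusals = 20 + 98 = 118
No contact after all attempts = 165 + 9 = 174
Undetermined eligibility = 270 + 50 = 320
Ineligible = 179 + 62 = 241
Top = 409 + 38 = 447
Base = 409 + 38 + 118 = 565
COOP4 = 447 / 565 = 0.7912

79.1%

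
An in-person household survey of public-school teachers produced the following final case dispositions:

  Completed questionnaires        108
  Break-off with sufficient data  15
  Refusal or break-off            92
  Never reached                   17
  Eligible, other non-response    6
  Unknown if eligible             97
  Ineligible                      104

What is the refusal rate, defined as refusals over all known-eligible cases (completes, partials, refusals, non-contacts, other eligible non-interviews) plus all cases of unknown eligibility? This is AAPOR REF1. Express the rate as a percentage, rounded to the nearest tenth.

27.5%

Top: 92
Base: 108 + 15 + 92 + 17 + 6 + 97 = 335
REF1 = 92 / 335 = 0.2746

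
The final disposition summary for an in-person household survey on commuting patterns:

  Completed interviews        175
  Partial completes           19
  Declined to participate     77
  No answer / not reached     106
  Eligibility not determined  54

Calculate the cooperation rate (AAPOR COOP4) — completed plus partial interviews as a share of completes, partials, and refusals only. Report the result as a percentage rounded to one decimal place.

71.6%

Top: 175 + 19 = 194
Base: 175 + 19 + 77 = 271
COOP4 = 194 / 271 = 0.7159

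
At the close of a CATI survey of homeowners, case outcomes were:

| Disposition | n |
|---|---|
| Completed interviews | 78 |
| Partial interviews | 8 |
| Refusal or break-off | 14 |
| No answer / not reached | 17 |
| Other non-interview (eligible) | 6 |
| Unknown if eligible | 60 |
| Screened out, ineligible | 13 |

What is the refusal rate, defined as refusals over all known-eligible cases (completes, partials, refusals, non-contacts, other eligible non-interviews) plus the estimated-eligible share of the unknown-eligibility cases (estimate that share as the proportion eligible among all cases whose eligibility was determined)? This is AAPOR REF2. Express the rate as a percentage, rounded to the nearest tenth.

7.9%

Numerator → 14
Determined eligible → 78 + 8 + 14 + 17 + 6 = 123
e = 123 / (123 + 13) = 123 / 136 = 0.9044
e × U → 0.9044 × 60 = 54.26
Denom → 123 + 54.26 = 177.26
REF2 = 14 / 177.26 = 0.0790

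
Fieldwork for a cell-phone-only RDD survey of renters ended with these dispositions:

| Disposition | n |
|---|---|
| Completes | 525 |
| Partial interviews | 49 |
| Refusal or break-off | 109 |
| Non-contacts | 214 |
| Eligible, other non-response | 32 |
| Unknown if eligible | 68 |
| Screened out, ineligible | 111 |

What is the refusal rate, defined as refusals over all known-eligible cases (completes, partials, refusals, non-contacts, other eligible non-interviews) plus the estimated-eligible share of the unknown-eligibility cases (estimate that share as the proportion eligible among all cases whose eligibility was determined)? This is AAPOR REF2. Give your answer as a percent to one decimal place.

Num = 109
Known eligible = 525 + 49 + 109 + 214 + 32 = 929
e = 929 / (929 + 111) = 929 / 1040 = 0.8933
e × U = 0.8933 × 68 = 60.74
Denominator = 929 + 60.74 = 989.74
REF2 = 109 / 989.74 = 0.1101

11.0%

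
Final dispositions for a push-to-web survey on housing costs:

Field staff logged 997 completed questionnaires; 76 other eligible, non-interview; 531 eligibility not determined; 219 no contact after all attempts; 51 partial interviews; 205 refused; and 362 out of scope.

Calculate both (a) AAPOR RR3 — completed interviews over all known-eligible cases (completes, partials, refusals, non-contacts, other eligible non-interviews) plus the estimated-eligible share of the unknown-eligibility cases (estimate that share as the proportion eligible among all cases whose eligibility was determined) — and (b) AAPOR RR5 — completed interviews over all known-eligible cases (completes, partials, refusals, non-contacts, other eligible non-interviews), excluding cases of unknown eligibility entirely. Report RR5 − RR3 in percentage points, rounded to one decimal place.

Num: 997
Known eligible: 997 + 51 + 205 + 219 + 76 = 1548
e = 1548 / (1548 + 362) = 1548 / 1910 = 0.8105
Estimated eligible among unknowns: 0.8105 × 531 = 430.38
Denom: 1548 + 430.38 = 1978.38
RR3 = 997 / 1978.38 = 0.5039
Denom: 997 + 51 + 205 + 219 + 76 = 1548
RR5 = 997 / 1548 = 0.6441
Difference = 64.41 − 50.39 = 14.02 percentage points

14.0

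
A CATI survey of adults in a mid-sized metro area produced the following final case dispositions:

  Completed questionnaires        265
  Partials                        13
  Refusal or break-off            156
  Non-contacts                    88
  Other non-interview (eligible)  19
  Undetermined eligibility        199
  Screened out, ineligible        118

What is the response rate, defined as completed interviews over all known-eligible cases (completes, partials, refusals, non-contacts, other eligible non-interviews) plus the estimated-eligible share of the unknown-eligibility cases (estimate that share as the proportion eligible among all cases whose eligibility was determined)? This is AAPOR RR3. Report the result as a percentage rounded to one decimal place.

37.6%

Top → 265
Known eligible → 265 + 13 + 156 + 88 + 19 = 541
e = 541 / (541 + 118) = 541 / 659 = 0.8209
e × U → 0.8209 × 199 = 163.36
Denom → 541 + 163.36 = 704.36
RR3 = 265 / 704.36 = 0.3762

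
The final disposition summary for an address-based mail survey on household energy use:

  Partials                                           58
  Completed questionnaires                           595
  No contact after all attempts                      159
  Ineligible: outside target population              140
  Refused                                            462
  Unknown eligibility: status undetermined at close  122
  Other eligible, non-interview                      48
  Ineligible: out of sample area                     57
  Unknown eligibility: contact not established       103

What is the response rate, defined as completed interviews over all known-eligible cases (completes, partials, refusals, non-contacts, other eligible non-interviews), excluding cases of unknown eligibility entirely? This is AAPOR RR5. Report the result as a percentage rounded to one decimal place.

Eligibility not determined = 103 + 122 = 225
Screened out, ineligible = 140 + 57 = 197
Num = 595
Base = 595 + 58 + 462 + 159 + 48 = 1322
RR5 = 595 / 1322 = 0.4501

45.0%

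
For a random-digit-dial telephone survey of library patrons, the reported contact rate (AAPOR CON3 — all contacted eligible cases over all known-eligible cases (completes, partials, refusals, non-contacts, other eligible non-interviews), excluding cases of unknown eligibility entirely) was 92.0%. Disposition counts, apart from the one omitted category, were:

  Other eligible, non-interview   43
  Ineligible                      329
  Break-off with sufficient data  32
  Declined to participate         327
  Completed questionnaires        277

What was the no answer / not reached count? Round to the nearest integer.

Top → 277 + 32 + 327 + 43 = 679
CON3 = 679 / D = 0.920
D = 679 / 0.920 = 738.0
Rest of base = 679
no answer / not reached = 738.0 − 679 ≈ 59

59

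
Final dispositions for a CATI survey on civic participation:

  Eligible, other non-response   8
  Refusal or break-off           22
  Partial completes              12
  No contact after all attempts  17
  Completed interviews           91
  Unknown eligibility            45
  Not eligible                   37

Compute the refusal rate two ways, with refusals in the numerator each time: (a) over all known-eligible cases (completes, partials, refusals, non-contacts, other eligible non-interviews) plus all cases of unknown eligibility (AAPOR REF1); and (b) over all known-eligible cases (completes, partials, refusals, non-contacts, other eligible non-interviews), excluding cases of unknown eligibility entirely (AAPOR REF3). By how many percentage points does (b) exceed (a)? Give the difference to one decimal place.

3.4

Numerator: 22
Base: 91 + 12 + 22 + 17 + 8 + 45 = 195
REF1 = 22 / 195 = 0.1128
Base: 91 + 12 + 22 + 17 + 8 = 150
REF3 = 22 / 150 = 0.1467
Difference = 14.67 − 11.28 = 3.39 percentage points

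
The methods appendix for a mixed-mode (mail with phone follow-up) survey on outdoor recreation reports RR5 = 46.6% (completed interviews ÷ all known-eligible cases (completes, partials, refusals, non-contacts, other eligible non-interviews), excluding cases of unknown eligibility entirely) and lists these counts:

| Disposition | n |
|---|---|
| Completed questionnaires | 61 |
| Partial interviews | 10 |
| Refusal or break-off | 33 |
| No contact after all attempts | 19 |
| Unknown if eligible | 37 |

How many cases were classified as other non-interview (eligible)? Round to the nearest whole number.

8

RR5 = 61 / D = 0.466
D = 61 / 0.466 = 130.9
Other denominator terms total 123
other non-interview (eligible) = 130.9 − 123 ≈ 8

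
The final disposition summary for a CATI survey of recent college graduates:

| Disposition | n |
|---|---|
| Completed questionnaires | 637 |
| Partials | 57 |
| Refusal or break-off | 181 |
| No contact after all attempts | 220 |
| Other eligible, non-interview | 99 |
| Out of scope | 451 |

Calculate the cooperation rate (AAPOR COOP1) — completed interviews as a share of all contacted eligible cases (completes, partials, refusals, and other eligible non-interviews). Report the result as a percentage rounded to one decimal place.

65.4%

Num: 637
Denominator: 637 + 57 + 181 + 99 = 974
COOP1 = 637 / 974 = 0.6540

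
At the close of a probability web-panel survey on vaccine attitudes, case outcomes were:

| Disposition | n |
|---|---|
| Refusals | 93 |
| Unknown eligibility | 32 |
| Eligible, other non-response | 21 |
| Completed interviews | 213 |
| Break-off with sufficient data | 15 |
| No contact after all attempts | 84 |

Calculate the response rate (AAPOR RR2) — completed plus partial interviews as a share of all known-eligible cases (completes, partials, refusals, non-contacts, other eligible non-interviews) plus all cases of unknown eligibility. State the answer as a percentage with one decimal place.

49.8%

Numerator: 213 + 15 = 228
Base: 213 + 15 + 93 + 84 + 21 + 32 = 458
RR2 = 228 / 458 = 0.4978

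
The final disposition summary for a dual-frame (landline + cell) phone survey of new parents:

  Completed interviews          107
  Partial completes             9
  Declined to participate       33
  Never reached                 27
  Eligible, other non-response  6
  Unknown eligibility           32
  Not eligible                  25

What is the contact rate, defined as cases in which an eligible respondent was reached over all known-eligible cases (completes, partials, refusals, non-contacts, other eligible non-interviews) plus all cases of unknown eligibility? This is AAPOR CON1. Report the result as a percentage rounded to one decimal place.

72.4%

Numerator = 107 + 9 + 33 + 6 = 155
Denom = 107 + 9 + 33 + 27 + 6 + 32 = 214
CON1 = 155 / 214 = 0.7243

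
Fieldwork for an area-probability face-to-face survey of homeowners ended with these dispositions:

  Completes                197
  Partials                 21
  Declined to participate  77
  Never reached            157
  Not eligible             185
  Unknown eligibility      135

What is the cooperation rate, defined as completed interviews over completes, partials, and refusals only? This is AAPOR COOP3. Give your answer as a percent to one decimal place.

Num → 197
Denom → 197 + 21 + 77 = 295
COOP3 = 197 / 295 = 0.6678

66.8%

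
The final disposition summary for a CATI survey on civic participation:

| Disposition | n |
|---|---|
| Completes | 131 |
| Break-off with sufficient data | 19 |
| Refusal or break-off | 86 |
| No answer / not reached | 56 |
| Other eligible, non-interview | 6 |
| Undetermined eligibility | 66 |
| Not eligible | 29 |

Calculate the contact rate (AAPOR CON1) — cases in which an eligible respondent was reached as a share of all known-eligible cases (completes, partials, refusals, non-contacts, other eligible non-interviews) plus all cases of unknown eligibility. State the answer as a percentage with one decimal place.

Top → 131 + 19 + 86 + 6 = 242
Denominator → 131 + 19 + 86 + 56 + 6 + 66 = 364
CON1 = 242 / 364 = 0.6648

66.5%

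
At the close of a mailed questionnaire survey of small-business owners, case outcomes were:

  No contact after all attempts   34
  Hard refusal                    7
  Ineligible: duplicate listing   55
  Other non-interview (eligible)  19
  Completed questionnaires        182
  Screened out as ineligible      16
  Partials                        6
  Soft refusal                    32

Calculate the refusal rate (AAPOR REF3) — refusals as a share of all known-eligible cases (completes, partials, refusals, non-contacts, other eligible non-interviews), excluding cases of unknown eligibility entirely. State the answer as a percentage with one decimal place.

Declined to participate = 7 + 32 = 39
Screened out, ineligible = 16 + 55 = 71
Num → 39
Base → 182 + 6 + 39 + 34 + 19 = 280
REF3 = 39 / 280 = 0.1393

13.9%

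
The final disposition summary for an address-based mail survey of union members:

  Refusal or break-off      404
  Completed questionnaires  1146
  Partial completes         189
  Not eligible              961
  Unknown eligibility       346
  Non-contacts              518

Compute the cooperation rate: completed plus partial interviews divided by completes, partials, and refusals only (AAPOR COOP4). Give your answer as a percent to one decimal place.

76.8%

Top: 1146 + 189 = 1335
Base: 1146 + 189 + 404 = 1739
COOP4 = 1335 / 1739 = 0.7677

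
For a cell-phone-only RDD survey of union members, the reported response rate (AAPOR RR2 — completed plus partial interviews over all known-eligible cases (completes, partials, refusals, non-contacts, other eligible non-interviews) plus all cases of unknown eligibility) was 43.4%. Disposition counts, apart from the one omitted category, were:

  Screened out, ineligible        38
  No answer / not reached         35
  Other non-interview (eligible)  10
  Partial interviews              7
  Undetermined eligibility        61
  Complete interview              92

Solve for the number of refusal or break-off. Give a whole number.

Numerator → 92 + 7 = 99
RR2 = 99 / D = 0.434
D = 99 / 0.434 = 228.1
Rest of base = 205
refusal or break-off = 228.1 − 205 ≈ 23

23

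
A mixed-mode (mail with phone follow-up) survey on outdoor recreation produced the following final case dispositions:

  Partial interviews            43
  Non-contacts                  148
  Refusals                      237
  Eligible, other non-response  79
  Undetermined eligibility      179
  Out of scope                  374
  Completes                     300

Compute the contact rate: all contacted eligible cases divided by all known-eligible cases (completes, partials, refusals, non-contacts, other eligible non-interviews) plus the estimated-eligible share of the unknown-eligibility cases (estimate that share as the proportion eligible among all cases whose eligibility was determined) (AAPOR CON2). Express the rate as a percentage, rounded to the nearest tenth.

Top = 300 + 43 + 237 + 79 = 659
Determined eligible = 300 + 43 + 237 + 148 + 79 = 807
e = 807 / (807 + 374) = 807 / 1181 = 0.6833
Eligible share of unknowns = 0.6833 × 179 = 122.31
Denom = 807 + 122.31 = 929.31
CON2 = 659 / 929.31 = 0.7091

70.9%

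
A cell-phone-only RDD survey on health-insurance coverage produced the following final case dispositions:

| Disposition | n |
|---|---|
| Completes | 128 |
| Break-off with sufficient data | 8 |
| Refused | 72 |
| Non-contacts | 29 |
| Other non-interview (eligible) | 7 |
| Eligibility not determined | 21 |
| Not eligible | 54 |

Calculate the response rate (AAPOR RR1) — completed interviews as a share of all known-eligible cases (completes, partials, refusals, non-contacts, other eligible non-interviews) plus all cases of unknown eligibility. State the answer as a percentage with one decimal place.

48.3%

Numerator = 128
Base = 128 + 8 + 72 + 29 + 7 + 21 = 265
RR1 = 128 / 265 = 0.4830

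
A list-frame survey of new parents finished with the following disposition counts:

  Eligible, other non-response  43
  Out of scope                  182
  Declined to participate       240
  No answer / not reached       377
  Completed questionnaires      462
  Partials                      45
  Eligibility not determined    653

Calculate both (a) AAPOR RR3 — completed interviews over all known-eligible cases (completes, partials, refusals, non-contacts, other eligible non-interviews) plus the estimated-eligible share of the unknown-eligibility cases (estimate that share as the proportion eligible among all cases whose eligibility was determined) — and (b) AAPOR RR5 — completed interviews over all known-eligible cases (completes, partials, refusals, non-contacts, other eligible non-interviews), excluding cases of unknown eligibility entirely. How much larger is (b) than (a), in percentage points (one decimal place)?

12.9

Top → 462
Eligible (known) → 462 + 45 + 240 + 377 + 43 = 1167
e = 1167 / (1167 + 182) = 1167 / 1349 = 0.8651
Estimated eligible among unknowns → 0.8651 × 653 = 564.91
Denominator → 1167 + 564.91 = 1731.91
RR3 = 462 / 1731.91 = 0.2668
Denominator → 462 + 45 + 240 + 377 + 43 = 1167
RR5 = 462 / 1167 = 0.3959
Difference = 39.59 − 26.68 = 12.91 percentage points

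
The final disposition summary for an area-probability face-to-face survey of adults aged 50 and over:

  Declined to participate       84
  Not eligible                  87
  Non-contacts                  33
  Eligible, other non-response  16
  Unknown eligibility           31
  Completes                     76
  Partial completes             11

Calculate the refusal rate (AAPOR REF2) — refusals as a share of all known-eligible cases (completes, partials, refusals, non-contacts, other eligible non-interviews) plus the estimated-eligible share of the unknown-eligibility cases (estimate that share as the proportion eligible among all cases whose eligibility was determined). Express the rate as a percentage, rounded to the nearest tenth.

34.7%

Numerator → 84
Eligible (known) → 76 + 11 + 84 + 33 + 16 = 220
e = 220 / (220 + 87) = 220 / 307 = 0.7166
Eligible share of unknowns → 0.7166 × 31 = 22.21
Denom → 220 + 22.21 = 242.21
REF2 = 84 / 242.21 = 0.3468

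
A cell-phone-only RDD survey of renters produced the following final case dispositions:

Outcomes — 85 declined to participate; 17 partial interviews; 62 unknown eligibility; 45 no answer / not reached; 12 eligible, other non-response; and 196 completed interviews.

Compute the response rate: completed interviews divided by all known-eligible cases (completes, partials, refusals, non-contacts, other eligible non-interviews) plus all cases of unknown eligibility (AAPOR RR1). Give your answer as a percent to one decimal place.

Num → 196
Base → 196 + 17 + 85 + 45 + 12 + 62 = 417
RR1 = 196 / 417 = 0.4700

47.0%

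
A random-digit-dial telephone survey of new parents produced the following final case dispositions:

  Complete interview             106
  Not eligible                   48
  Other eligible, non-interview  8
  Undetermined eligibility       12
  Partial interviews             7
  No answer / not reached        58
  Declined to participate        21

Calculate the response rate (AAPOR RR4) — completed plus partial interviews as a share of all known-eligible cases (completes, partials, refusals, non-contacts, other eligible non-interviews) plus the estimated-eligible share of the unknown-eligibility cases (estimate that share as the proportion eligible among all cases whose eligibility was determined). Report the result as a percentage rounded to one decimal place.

Top → 106 + 7 = 113
Determined eligible → 106 + 7 + 21 + 58 + 8 = 200
e = 200 / (200 + 48) = 200 / 248 = 0.8065
Estimated eligible among unknowns → 0.8065 × 12 = 9.68
Denom → 200 + 9.68 = 209.68
RR4 = 113 / 209.68 = 0.5389

53.9%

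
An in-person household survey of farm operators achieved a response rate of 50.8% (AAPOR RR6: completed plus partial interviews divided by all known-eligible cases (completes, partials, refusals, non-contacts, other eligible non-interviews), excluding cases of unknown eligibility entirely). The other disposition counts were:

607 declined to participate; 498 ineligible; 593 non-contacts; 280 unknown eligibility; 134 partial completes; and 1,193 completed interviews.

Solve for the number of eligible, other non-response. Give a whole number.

Num: 1193 + 134 = 1327
RR6 = 1327 / D = 0.508
D = 1327 / 0.508 = 2612.2
Rest of base = 2527
eligible, other non-response = 2612.2 − 2527 ≈ 85

85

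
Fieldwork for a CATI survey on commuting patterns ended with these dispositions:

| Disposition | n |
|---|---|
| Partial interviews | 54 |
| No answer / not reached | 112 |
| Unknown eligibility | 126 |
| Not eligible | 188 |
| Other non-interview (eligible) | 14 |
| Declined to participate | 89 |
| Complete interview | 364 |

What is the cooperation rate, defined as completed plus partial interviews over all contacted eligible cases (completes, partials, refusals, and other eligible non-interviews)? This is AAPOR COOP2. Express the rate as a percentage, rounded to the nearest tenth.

80.2%

Top: 364 + 54 = 418
Denominator: 364 + 54 + 89 + 14 = 521
COOP2 = 418 / 521 = 0.8023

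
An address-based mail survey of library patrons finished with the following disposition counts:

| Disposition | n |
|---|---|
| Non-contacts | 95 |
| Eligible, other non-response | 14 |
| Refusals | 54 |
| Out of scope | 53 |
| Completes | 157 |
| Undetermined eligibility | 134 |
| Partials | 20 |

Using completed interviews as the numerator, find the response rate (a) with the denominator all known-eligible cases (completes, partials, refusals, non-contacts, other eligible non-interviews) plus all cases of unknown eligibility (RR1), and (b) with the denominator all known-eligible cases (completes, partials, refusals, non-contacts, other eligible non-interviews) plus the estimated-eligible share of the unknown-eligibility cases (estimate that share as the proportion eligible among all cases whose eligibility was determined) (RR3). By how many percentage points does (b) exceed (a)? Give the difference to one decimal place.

Top = 157
Denom = 157 + 20 + 54 + 95 + 14 + 134 = 474
RR1 = 157 / 474 = 0.3312
Eligible (known) = 157 + 20 + 54 + 95 + 14 = 340
e = 340 / (340 + 53) = 340 / 393 = 0.8651
Estimated eligible among unknowns = 0.8651 × 134 = 115.92
Denom = 340 + 115.92 = 455.92
RR3 = 157 / 455.92 = 0.3444
Difference = 34.44 − 33.12 = 1.32 percentage points

1.3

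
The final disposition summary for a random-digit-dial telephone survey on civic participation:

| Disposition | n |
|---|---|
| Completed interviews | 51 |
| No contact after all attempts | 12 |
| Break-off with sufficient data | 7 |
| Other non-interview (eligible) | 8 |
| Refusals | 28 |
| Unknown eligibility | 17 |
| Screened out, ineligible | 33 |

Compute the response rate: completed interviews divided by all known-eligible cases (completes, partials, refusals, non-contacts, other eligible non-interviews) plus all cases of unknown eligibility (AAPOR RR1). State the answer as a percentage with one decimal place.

41.5%

Num = 51
Base = 51 + 7 + 28 + 12 + 8 + 17 = 123
RR1 = 51 / 123 = 0.4146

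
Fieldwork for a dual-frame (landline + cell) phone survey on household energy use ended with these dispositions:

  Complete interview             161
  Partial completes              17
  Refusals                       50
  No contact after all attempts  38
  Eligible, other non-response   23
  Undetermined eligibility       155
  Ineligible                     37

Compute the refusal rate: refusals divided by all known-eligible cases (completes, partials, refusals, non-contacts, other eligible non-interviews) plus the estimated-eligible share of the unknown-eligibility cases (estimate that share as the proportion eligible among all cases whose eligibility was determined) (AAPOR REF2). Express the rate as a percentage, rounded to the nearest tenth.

11.7%

Numerator → 50
Known eligible → 161 + 17 + 50 + 38 + 23 = 289
e = 289 / (289 + 37) = 289 / 326 = 0.8865
Estimated eligible among unknowns → 0.8865 × 155 = 137.41
Base → 289 + 137.41 = 426.41
REF2 = 50 / 426.41 = 0.1173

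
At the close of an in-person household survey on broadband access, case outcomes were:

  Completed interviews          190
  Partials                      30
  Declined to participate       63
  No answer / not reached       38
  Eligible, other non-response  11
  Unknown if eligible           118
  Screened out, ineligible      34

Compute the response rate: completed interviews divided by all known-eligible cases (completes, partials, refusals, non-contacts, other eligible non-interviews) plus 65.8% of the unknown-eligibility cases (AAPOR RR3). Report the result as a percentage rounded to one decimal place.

46.4%

Numerator → 190
Eligible (known) → 190 + 30 + 63 + 38 + 11 = 332
e × U → 0.6580 × 118 = 77.64
Base → 332 + 77.64 = 409.64
RR3 = 190 / 409.64 = 0.4638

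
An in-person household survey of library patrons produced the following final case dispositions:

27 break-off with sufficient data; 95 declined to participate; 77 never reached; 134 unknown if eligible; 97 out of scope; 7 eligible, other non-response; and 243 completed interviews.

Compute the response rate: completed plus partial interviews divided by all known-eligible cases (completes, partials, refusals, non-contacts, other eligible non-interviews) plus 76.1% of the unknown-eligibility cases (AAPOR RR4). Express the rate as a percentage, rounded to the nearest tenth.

Num → 243 + 27 = 270
Eligible (known) → 243 + 27 + 95 + 77 + 7 = 449
Eligible share of unknowns → 0.7610 × 134 = 101.97
Denom → 449 + 101.97 = 550.97
RR4 = 270 / 550.97 = 0.4900

49.0%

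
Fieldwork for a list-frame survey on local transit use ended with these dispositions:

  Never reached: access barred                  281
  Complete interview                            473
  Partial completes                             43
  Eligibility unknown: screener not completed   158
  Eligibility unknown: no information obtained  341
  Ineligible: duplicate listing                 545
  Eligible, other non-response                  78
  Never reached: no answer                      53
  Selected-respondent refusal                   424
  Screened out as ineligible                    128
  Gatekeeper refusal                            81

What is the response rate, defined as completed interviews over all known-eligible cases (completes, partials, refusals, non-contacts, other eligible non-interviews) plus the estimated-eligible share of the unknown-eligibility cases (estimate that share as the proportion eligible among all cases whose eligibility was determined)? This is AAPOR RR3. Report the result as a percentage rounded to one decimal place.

26.7%

Refused = 81 + 424 = 505
Non-contacts = 53 + 281 = 334
Unknown eligibility = 158 + 341 = 499
Ineligible = 128 + 545 = 673
Numerator → 473
Eligible (known) → 473 + 43 + 505 + 334 + 78 = 1433
e = 1433 / (1433 + 673) = 1433 / 2106 = 0.6804
Eligible share of unknowns → 0.6804 × 499 = 339.52
Base → 1433 + 339.52 = 1772.52
RR3 = 473 / 1772.52 = 0.2669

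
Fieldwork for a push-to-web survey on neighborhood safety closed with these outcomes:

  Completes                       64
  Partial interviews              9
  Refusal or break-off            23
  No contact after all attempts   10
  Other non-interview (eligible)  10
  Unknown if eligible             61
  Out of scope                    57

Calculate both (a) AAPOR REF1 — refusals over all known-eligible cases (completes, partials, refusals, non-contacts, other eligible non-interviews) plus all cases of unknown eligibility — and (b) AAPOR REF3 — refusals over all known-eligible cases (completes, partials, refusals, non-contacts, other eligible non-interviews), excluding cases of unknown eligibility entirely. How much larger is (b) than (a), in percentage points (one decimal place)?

6.8

Top: 23
Denominator: 64 + 9 + 23 + 10 + 10 + 61 = 177
REF1 = 23 / 177 = 0.1299
Denominator: 64 + 9 + 23 + 10 + 10 = 116
REF3 = 23 / 116 = 0.1983
Difference = 19.83 − 12.99 = 6.84 percentage points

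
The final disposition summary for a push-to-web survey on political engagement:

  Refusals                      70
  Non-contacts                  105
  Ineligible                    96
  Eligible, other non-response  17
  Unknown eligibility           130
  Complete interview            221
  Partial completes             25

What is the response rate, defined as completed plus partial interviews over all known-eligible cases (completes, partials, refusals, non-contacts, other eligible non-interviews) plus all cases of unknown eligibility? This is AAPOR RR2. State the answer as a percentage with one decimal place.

43.3%

Num = 221 + 25 = 246
Base = 221 + 25 + 70 + 105 + 17 + 130 = 568
RR2 = 246 / 568 = 0.4331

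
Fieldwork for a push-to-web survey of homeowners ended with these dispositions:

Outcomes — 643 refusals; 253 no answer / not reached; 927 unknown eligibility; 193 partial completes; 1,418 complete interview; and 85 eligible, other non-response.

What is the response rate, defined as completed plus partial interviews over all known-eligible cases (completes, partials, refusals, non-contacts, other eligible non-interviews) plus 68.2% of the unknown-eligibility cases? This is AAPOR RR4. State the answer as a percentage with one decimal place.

Num = 1418 + 193 = 1611
Determined eligible = 1418 + 193 + 643 + 253 + 85 = 2592
e × U = 0.6820 × 927 = 632.21
Denom = 2592 + 632.21 = 3224.21
RR4 = 1611 / 3224.21 = 0.4997

50.0%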